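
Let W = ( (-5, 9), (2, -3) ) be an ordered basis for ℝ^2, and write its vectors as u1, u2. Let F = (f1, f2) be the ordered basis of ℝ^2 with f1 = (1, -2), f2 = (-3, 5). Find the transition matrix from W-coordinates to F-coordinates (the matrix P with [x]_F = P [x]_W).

Let M have columns uj and N have columns fj. Then for every x, N [x]_F = x = M [x]_W, so P = N^(-1) M.
Since det N = -1, N^(-1) has integer entries; multiplying gives P = [[-2, -1], [1, -1]].

[[-2, -1], [1, -1]]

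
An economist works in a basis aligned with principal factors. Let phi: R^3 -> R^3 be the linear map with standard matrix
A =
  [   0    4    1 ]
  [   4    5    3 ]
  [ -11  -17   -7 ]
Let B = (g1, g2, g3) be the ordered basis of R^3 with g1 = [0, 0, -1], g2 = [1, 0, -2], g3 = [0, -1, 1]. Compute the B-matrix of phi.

The j-th column of [phi]_B is [phi(gj)]_B.
phi(g1) = A g1 = [-1, -3, 7] = -2g1 - g2 + 3g3, so column 1 is [-2, -1, 3].
Repeating for g2, g3 and assembling the columns gives [[-2, 3, -2], [-1, -2, -3], [3, 2, 2]].

[[-2, 3, -2], [-1, -2, -3], [3, 2, 2]]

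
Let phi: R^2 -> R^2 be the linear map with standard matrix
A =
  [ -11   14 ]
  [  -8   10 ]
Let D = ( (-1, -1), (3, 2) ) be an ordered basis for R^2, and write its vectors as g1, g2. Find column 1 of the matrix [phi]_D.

(0, -1)

Compute phi(g1) = A g1 = (-3, -2) in standard coordinates.
Then write this in D-coordinates: solve for y in y_1 g1 + y_2 g2 = (-3, -2).
This gives y = (0, -1), which is column 1 of [phi]_D.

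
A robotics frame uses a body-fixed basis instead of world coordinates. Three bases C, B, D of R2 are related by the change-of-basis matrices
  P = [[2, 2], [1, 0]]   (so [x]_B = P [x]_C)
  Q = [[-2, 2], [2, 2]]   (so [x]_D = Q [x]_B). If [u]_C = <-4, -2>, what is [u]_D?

<16, -32>

First [u]_B = P [u]_C = <-12, -4>.
Then [u]_D = Q [u]_B = <16, -32>.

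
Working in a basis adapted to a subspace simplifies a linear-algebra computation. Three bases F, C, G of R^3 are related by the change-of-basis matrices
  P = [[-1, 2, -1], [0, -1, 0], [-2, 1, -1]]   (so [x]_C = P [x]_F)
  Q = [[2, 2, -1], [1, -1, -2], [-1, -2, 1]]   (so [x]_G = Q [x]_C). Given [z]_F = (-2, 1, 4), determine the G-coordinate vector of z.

(-3, -1, 3)

Apply P to get C-coordinates (0, -1, 1), then Q to get G-coordinates.
The result is [z]_G = (-3, -1, 3).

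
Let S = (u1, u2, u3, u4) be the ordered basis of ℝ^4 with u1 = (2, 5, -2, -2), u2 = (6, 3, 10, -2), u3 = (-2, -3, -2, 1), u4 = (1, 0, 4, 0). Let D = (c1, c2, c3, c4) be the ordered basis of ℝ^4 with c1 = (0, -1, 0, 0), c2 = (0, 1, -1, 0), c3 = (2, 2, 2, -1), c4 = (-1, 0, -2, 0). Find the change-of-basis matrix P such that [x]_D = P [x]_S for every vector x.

[[1, -1, 1, -2], [2, -2, 0, -2], [2, 2, -1, 0], [2, -2, 0, -1]]

Take x = uj: its S-coordinates are the j-th standard unit vector, so P e_j — column j of P — equals [uj]_D.
u1 = c1 + 2c2 + 2c3 + 2c4, giving column 1 = (1, 2, 2, 2); repeating for each j gives P = [[1, -1, 1, -2], [2, -2, 0, -2], [2, 2, -1, 0], [2, -2, 0, -1]].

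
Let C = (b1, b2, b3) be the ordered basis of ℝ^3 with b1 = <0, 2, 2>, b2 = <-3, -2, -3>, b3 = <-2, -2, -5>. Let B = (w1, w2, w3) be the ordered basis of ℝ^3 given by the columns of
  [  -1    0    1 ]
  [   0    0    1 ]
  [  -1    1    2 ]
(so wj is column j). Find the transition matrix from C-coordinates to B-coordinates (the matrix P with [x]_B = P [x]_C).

Take x = bj: its C-coordinates are the j-th standard unit vector, so P e_j — column j of P — equals [bj]_B.
b1 = 2w1 + 0·w2 + 2w3, giving column 1 = <2, 0, 2>; repeating for each j gives P = [[2, 1, 0], [0, 2, -1], [2, -2, -2]].

[[2, 1, 0], [0, 2, -1], [2, -2, -2]]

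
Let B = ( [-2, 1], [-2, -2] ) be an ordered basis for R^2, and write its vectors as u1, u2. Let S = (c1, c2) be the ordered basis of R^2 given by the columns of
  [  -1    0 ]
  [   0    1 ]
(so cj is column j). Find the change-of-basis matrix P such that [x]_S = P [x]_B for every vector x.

[[2, 2], [1, -2]]

Column j of P is [uj]_S, since P maps B-coordinates to S-coordinates.
Expressing u1 in S: u1 = 2c1 + c2, so column 1 of P is [2, 1].
Doing the same for each uj gives P = [[2, 2], [1, -2]].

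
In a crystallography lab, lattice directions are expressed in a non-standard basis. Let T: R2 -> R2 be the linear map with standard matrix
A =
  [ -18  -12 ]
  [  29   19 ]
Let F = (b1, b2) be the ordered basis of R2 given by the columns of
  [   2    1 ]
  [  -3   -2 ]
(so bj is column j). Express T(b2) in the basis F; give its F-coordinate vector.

Column 2 of [T]_F is the F-coordinate vector of T(b2).
In standard coordinates T(b2) = A b2 = (6, -9).
Converting to F: (6, -9) = 3b1 + 0·b2, so the coordinate vector is (3, 0).

(3, 0)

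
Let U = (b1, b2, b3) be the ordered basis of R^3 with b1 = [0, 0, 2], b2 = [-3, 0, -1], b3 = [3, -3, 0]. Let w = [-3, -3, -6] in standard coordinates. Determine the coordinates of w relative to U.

[-2, 2, 1]

We seek scalars with c_1 b1 + ... + c_3 b3 = w; equivalently solve M c = w where the columns of M are b1, ..., b3.
Row-reducing the augmented matrix [M | w] gives c = (-2, 2, 1).
Check: -2b1 + 2b2 + b3 = [-3, -3, -6].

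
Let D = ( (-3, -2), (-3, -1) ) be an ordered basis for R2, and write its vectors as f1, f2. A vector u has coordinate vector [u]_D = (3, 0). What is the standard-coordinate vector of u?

(-9, -6)

u = M [u]_D, where M has columns f1, f2.
Carrying out the matrix-vector product, u = (-9, -6).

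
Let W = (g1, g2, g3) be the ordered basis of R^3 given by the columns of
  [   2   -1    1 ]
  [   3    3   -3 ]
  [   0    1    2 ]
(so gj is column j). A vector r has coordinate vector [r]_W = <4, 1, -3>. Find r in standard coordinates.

<4, 24, -5>

By definition r = 4g1 + g2 - 3g3.
Summing componentwise gives <4, 24, -5>.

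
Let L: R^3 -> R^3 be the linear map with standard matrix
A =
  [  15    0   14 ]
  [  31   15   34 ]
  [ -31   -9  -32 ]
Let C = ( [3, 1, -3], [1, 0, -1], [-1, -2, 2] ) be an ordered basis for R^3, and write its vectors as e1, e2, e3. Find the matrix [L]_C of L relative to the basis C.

The j-th column of [L]_C is [L(ej)]_C.
L(e1) = A e1 = [3, 6, -6] = 0·e1 + 0·e2 - 3e3, so column 1 is [0, 0, -3].
Repeating for e2, e3 and assembling the columns gives [[0, 1, 3], [0, 0, 2], [-3, 2, -2]].

[[0, 1, 3], [0, 0, 2], [-3, 2, -2]]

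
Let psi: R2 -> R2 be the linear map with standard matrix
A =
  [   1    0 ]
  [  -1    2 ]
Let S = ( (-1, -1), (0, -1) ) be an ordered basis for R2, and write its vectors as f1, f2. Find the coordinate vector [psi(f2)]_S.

Compute psi(f2) = A f2 = (0, -2) in standard coordinates.
Then write this in S-coordinates: solve for y in y_1 f1 + y_2 f2 = (0, -2).
This gives y = (0, 2), which is column 2 of [psi]_S.

(0, 2)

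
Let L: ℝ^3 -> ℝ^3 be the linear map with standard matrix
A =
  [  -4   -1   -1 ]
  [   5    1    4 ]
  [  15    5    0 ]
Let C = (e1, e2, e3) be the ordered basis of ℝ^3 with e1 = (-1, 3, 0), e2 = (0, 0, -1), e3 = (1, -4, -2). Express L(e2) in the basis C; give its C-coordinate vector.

Column 2 of [L]_C is the C-coordinate vector of L(e2).
In standard coordinates L(e2) = A e2 = (1, -4, 0).
Converting to C: (1, -4, 0) = 0·e1 - 2e2 + e3, so the coordinate vector is (0, -2, 1).

(0, -2, 1)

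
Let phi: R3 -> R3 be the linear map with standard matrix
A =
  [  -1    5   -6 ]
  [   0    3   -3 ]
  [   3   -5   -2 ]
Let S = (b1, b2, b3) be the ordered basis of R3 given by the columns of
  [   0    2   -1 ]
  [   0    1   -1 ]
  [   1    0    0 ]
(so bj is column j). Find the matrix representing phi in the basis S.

Let P have columns b1, ..., b3. Then [phi]_S = P^(-1) A P.
Here det P = -1, so P^(-1) is integer; computing A P first and then P^(-1)(A P) gives [[-2, 1, 2], [-3, 0, -1], [0, -3, 2]].

[[-2, 1, 2], [-3, 0, -1], [0, -3, 2]]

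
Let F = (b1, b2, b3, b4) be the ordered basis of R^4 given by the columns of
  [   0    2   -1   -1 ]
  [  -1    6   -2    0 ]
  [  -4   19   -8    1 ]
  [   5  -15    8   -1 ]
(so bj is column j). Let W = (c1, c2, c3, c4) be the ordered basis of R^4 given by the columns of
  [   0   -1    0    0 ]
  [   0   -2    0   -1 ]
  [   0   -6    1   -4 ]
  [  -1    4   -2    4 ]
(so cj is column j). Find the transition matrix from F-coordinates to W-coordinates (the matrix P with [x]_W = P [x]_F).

[[-1, 1, 0, -1], [0, -2, 1, 1], [0, -1, -2, -1], [1, -2, 0, -2]]

Take x = bj: its F-coordinates are the j-th standard unit vector, so P e_j — column j of P — equals [bj]_W.
b1 = -c1 + 0·c2 + 0·c3 + c4, giving column 1 = (-1, 0, 0, 1); repeating for each j gives P = [[-1, 1, 0, -1], [0, -2, 1, 1], [0, -1, -2, -1], [1, -2, 0, -2]].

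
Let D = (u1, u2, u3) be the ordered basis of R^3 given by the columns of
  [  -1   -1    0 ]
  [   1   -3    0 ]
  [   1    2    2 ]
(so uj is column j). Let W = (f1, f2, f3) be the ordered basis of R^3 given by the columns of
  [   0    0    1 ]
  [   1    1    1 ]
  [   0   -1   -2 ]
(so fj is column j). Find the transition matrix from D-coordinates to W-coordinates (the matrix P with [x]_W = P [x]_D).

[[1, -2, 2], [1, 0, -2], [-1, -1, 0]]

Let M have columns uj and N have columns fj. Then for every x, N [x]_W = x = M [x]_D, so P = N^(-1) M.
Since det N = -1, N^(-1) has integer entries; multiplying gives P = [[1, -2, 2], [1, 0, -2], [-1, -1, 0]].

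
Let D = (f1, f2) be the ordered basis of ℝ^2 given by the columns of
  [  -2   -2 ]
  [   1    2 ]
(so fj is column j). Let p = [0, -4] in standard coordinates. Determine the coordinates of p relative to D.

We seek scalars with c_1 f1 + c_2 f2 = p; equivalently solve M c = p where the columns of M are f1, f2.
System: -2c_1 - 2c_2 = 0, c_1 + 2c_2 = -4; solving gives c_1 = 4, c_2 = -4.
Check: 4f1 - 4f2 = [0, -4].

[4, -4]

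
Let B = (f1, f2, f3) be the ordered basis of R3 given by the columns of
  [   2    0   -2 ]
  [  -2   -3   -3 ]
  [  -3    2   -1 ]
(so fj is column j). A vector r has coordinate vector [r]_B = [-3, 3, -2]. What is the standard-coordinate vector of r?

r = M [r]_B, where M has columns f1, ..., f3.
Carrying out the matrix-vector product, r = [-2, 3, 17].

[-2, 3, 17]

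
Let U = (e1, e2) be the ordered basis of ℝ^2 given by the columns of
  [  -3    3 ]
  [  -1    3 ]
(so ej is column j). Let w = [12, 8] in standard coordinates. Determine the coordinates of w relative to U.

We seek scalars with c_1 e1 + c_2 e2 = w; equivalently solve M c = w where the columns of M are e1, e2.
System: -3c_1 + 3c_2 = 12, -c_1 + 3c_2 = 8; solving gives c_1 = -2, c_2 = 2.
Check: -2e1 + 2e2 = [12, 8].

[-2, 2]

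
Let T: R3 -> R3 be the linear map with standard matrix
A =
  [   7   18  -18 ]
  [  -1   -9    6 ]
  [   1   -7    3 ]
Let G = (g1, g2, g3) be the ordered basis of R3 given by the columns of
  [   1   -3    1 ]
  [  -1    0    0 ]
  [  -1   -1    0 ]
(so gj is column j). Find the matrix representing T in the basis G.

[[-2, 3, 1], [-3, 3, -2], [0, 3, 0]]

With P the matrix whose columns are g1, ..., g3, [T]_G = P^(-1) A P.
Column by column: T(g1) = A g1 = (7, 2, 5); its G-coordinates (-2, -3, 0) give column 1.
Continuing for each basis vector yields [T]_G = [[-2, 3, 1], [-3, 3, -2], [0, 3, 0]].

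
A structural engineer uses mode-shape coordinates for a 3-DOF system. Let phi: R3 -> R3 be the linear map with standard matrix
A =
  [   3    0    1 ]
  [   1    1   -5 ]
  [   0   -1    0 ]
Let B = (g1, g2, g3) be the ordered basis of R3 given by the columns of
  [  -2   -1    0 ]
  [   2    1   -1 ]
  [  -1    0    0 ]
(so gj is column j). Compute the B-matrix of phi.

[[2, 1, -1], [3, 1, 2], [2, 3, 1]]

The j-th column of [phi]_B is [phi(gj)]_B.
phi(g1) = A g1 = <-7, 5, -2> = 2g1 + 3g2 + 2g3, so column 1 is <2, 3, 2>.
Repeating for g2, g3 and assembling the columns gives [[2, 1, -1], [3, 1, 2], [2, 3, 1]].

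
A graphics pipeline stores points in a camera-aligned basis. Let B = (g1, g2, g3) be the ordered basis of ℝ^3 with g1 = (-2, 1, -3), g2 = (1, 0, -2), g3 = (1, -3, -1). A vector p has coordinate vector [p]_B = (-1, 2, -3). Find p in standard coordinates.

(1, 8, 2)

By definition p = -g1 + 2g2 - 3g3.
Summing componentwise gives (1, 8, 2).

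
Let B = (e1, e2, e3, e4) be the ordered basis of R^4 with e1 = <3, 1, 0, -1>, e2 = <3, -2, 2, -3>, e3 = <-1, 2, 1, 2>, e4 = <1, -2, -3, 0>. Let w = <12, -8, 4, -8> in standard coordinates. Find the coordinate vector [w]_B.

<0, 4, 2, 2>

Write w = c_1 e1 + ... + c_4 e4 and solve for the c_i.
Gaussian elimination on [M | w] yields c = (0, 4, 2, 2).
Check: 0·e1 + 4e2 + 2e3 + 2e4 = <12, -8, 4, -8>.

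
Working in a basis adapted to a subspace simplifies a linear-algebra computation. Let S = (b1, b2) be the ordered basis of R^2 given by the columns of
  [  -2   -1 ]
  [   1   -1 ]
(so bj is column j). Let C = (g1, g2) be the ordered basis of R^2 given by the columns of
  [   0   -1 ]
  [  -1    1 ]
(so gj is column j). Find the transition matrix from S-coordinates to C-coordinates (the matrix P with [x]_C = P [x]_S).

Let M have columns bj and N have columns gj. Then for every x, N [x]_C = x = M [x]_S, so P = N^(-1) M.
Since det N = -1, N^(-1) has integer entries; multiplying gives P = [[1, 2], [2, 1]].

[[1, 2], [2, 1]]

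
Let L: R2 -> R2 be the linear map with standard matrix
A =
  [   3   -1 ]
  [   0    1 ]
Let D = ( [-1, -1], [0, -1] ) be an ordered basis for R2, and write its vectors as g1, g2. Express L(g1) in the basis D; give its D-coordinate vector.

Compute L(g1) = A g1 = [-2, -1] in standard coordinates.
Then write this in D-coordinates: solve for y in y_1 g1 + y_2 g2 = [-2, -1].
This gives y = [2, -1], which is column 1 of [L]_D.

[2, -1]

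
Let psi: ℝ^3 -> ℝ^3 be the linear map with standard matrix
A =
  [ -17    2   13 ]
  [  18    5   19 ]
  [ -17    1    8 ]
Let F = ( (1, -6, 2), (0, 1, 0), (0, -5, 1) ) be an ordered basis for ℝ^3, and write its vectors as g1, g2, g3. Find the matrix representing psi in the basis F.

Let P have columns g1, ..., g3. Then [psi]_F = P^(-1) A P.
Here det P = 1, so P^(-1) is integer; computing A P first and then P^(-1)(A P) gives [[-3, 2, 3], [3, 2, -3], [-1, -3, -3]].

[[-3, 2, 3], [3, 2, -3], [-1, -3, -3]]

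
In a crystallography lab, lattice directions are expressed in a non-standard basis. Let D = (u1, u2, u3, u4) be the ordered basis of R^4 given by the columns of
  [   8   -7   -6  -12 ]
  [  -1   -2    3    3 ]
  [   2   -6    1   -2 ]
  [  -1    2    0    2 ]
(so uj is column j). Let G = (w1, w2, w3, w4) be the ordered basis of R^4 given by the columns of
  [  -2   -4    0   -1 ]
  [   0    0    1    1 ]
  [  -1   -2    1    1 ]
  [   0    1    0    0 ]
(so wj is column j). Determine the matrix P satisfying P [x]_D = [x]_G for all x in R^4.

Let M have columns uj and N have columns wj. Then for every x, N [x]_G = x = M [x]_D, so P = N^(-1) M.
Since det N = -1, N^(-1) has integer entries; multiplying gives P = [[-1, 0, 2, 1], [-1, 2, 0, 2], [1, -1, 1, 1], [-2, -1, 2, 2]].

[[-1, 0, 2, 1], [-1, 2, 0, 2], [1, -1, 1, 1], [-2, -1, 2, 2]]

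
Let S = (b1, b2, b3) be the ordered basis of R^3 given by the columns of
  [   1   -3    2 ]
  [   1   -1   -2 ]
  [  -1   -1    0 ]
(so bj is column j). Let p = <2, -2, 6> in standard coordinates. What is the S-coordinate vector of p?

We seek scalars with c_1 b1 + ... + c_3 b3 = p; equivalently solve M c = p where the columns of M are b1, ..., b3.
Row-reducing the augmented matrix [M | p] gives c = (-4, -2, 0).
Check: -4b1 - 2b2 + 0·b3 = <2, -2, 6>.

<-4, -2, 0>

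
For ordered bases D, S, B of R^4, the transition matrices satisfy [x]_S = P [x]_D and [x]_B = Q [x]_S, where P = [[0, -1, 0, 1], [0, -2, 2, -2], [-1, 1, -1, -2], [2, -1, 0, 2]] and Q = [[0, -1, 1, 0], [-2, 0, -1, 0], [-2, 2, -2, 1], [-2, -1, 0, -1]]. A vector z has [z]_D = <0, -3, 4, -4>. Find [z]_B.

First [z]_S = P [z]_D = <-1, 22, 1, -5>.
Then [z]_B = Q [z]_S = <-21, 1, 39, -15>.

<-21, 1, 39, -15>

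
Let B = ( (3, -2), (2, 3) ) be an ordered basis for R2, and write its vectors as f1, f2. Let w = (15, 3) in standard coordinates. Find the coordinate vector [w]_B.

(3, 3)

We seek scalars with c_1 f1 + c_2 f2 = w; equivalently solve M c = w where the columns of M are f1, f2.
System: 3c_1 + 2c_2 = 15, -2c_1 + 3c_2 = 3; solving gives c_1 = 3, c_2 = 3.
Check: 3f1 + 3f2 = (15, 3).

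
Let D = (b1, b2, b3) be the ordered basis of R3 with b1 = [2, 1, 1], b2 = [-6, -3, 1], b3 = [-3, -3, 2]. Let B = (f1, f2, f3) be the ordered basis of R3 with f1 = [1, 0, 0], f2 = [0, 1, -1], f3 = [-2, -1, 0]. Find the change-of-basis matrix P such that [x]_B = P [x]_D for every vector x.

Take x = bj: its D-coordinates are the j-th standard unit vector, so P e_j — column j of P — equals [bj]_B.
b1 = -2f1 - f2 - 2f3, giving column 1 = [-2, -1, -2]; repeating for each j gives P = [[-2, -2, -1], [-1, -1, -2], [-2, 2, 1]].

[[-2, -2, -1], [-1, -1, -2], [-2, 2, 1]]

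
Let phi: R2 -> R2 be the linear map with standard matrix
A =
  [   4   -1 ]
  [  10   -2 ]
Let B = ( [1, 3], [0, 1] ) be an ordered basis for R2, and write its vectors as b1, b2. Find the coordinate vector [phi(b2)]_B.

Compute phi(b2) = A b2 = [-1, -2] in standard coordinates.
Then write this in B-coordinates: solve for y in y_1 b1 + y_2 b2 = [-1, -2].
This gives y = [-1, 1], which is column 2 of [phi]_B.

[-1, 1]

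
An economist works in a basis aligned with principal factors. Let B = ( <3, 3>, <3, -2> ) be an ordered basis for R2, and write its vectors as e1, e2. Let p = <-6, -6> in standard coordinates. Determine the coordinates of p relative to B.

<-2, 0>

We seek scalars with c_1 e1 + c_2 e2 = p; equivalently solve M c = p where the columns of M are e1, e2.
System: 3c_1 + 3c_2 = -6, 3c_1 - 2c_2 = -6; solving gives c_1 = -2, c_2 = 0.
Check: -2e1 + 0·e2 = <-6, -6>.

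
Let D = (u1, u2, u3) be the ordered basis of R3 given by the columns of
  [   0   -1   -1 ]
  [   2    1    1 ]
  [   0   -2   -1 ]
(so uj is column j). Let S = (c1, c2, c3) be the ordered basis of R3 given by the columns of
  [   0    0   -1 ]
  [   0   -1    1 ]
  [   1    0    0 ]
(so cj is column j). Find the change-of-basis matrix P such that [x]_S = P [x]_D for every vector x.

[[0, -2, -1], [-2, 0, 0], [0, 1, 1]]

Column j of P is [uj]_S, since P maps D-coordinates to S-coordinates.
Expressing u1 in S: u1 = 0·c1 - 2c2 + 0·c3, so column 1 of P is [0, -2, 0].
Doing the same for each uj gives P = [[0, -2, -1], [-2, 0, 0], [0, 1, 1]].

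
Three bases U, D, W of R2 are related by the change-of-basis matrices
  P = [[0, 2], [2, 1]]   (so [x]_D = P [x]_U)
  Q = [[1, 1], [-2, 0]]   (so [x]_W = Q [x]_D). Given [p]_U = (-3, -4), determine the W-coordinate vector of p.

First [p]_D = P [p]_U = (-8, -10).
Then [p]_W = Q [p]_D = (-18, 16).

(-18, 16)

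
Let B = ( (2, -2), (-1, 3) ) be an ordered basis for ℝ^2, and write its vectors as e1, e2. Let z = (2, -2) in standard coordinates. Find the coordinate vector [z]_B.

(1, 0)

We seek scalars with c_1 e1 + c_2 e2 = z; equivalently solve M c = z where the columns of M are e1, e2.
System: 2c_1 - c_2 = 2, -2c_1 + 3c_2 = -2; solving gives c_1 = 1, c_2 = 0.
Check: e1 + 0·e2 = (2, -2).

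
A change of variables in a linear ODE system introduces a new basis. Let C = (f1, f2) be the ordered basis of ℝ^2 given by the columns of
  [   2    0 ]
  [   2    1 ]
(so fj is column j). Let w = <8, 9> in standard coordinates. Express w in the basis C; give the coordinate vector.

<4, 1>

We seek scalars with c_1 f1 + c_2 f2 = w; equivalently solve M c = w where the columns of M are f1, f2.
System: 2c_1 + 0c_2 = 8, 2c_1 + c_2 = 9; solving gives c_1 = 4, c_2 = 1.
Check: 4f1 + f2 = <8, 9>.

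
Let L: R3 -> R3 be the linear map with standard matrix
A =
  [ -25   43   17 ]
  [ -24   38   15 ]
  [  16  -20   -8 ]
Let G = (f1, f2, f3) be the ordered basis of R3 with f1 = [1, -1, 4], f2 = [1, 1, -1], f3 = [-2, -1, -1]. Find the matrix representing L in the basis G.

[[2, 1, -1], [2, 0, -3], [2, 0, 3]]

Let P have columns f1, ..., f3. Then [L]_G = P^(-1) A P.
Here det P = -1, so P^(-1) is integer; computing A P first and then P^(-1)(A P) gives [[2, 1, -1], [2, 0, -3], [2, 0, 3]].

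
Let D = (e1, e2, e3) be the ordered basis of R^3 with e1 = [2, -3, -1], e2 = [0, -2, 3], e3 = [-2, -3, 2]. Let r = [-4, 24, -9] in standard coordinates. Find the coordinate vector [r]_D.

Write r = c_1 e1 + ... + c_3 e3 and solve for the c_i.
Row-reducing the augmented matrix [M | r] gives c = (-4, -3, -2).
Check: -4e1 - 3e2 - 2e3 = [-4, 24, -9].

[-4, -3, -2]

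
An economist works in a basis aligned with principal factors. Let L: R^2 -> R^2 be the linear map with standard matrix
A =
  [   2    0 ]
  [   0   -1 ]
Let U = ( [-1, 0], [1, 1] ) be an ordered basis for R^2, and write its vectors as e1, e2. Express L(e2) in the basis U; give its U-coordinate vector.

Column 2 of [L]_U is the U-coordinate vector of L(e2).
In standard coordinates L(e2) = A e2 = [2, -1].
Converting to U: [2, -1] = -3e1 - e2, so the coordinate vector is [-3, -1].

[-3, -1]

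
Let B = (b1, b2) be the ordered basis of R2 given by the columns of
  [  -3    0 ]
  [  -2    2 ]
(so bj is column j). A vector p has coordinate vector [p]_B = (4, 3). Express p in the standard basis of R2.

(-12, -2)

The coordinates say p = 4b1 + 3b2; adding the scaled basis vectors gives (-12, -2).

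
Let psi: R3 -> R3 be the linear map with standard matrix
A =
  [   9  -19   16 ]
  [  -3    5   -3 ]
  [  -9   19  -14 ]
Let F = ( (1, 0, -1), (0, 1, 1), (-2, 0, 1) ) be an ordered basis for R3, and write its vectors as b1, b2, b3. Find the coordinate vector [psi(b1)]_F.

(-3, 0, 2)

Compute psi(b1) = A b1 = (-7, 0, 5) in standard coordinates.
Then write this in F-coordinates: solve for y in y_1 b1 + ... + y_3 b3 = (-7, 0, 5).
This gives y = (-3, 0, 2), which is column 1 of [psi]_F.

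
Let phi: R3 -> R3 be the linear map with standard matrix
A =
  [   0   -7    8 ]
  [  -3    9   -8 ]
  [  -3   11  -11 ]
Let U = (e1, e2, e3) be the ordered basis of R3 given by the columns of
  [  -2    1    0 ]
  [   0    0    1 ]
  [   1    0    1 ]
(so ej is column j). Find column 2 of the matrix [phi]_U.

Compute phi(e2) = A e2 = [0, -3, -3] in standard coordinates.
Then write this in U-coordinates: solve for y in y_1 e1 + ... + y_3 e3 = [0, -3, -3].
This gives y = [0, 0, -3], which is column 2 of [phi]_U.

[0, 0, -3]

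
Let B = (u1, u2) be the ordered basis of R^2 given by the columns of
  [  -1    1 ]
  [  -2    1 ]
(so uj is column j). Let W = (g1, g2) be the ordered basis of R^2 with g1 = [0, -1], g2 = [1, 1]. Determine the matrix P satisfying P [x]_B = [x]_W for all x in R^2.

Let M have columns uj and N have columns gj. Then for every x, N [x]_W = x = M [x]_B, so P = N^(-1) M.
Since det N = 1, N^(-1) has integer entries; multiplying gives P = [[1, 0], [-1, 1]].

[[1, 0], [-1, 1]]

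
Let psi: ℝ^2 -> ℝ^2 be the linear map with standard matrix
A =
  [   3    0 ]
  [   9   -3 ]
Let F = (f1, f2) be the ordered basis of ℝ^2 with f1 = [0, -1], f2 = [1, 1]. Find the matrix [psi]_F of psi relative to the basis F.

[[-3, -3], [0, 3]]

With P the matrix whose columns are f1, f2, [psi]_F = P^(-1) A P.
Column by column: psi(f1) = A f1 = [0, 3]; its F-coordinates [-3, 0] give column 1.
Continuing for each basis vector yields [psi]_F = [[-3, -3], [0, 3]].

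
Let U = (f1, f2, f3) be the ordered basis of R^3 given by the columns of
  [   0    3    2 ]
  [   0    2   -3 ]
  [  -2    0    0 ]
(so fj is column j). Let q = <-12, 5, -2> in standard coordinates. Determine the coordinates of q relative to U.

<1, -2, -3>

We seek scalars with c_1 f1 + ... + c_3 f3 = q; equivalently solve M c = q where the columns of M are f1, ..., f3.
Gaussian elimination on [M | q] yields c = (1, -2, -3).
Check: f1 - 2f2 - 3f3 = <-12, 5, -2>.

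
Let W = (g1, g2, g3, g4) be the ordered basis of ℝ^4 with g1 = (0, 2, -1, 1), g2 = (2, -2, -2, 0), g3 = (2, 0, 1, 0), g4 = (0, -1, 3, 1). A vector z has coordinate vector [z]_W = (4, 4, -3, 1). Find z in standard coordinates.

The coordinates say z = 4g1 + 4g2 - 3g3 + g4; adding the scaled basis vectors gives (2, -1, -12, 5).

(2, -1, -12, 5)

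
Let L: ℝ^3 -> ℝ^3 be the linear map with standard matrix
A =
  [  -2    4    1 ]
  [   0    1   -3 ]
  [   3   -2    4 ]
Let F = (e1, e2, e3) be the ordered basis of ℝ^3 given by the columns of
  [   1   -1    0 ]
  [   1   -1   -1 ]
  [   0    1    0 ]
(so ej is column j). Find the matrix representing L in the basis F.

[[3, 2, -2], [1, 3, 2], [1, 3, -3]]

With P the matrix whose columns are e1, ..., e3, [L]_F = P^(-1) A P.
Column by column: L(e1) = A e1 = (2, 1, 1); its F-coordinates (3, 1, 1) give column 1.
Continuing for each basis vector yields [L]_F = [[3, 2, -2], [1, 3, 2], [1, 3, -3]].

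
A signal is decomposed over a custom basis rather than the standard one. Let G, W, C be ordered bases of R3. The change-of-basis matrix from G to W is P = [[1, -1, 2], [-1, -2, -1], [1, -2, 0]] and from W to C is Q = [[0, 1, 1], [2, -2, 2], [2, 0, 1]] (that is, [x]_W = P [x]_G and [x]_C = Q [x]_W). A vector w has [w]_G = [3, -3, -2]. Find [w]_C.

[14, 12, 13]

Apply P to get W-coordinates [2, 5, 9], then Q to get C-coordinates.
The result is [w]_C = [14, 12, 13].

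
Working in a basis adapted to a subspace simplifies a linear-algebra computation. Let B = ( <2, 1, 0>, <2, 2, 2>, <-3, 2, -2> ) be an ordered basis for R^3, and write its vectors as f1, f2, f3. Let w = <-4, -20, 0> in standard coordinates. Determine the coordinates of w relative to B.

[w]_B is the unique c with M c = w, where M has columns f1, ..., f3.
Gaussian elimination on [M | w] yields c = (-4, -4, -4).
Check: -4f1 - 4f2 - 4f3 = <-4, -20, 0>.

<-4, -4, -4>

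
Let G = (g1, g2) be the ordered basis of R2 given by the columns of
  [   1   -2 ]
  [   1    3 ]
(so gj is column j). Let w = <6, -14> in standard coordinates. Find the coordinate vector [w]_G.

Write w = c_1 g1 + c_2 g2 and solve for the c_i.
System: c_1 - 2c_2 = 6, c_1 + 3c_2 = -14; solving gives c_1 = -2, c_2 = -4.
Check: -2g1 - 4g2 = <6, -14>.

<-2, -4>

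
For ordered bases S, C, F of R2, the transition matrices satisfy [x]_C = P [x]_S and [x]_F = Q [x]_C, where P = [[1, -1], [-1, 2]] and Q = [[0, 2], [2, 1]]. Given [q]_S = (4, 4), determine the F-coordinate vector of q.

(8, 4)

First [q]_C = P [q]_S = (0, 4).
Then [q]_F = Q [q]_C = (8, 4).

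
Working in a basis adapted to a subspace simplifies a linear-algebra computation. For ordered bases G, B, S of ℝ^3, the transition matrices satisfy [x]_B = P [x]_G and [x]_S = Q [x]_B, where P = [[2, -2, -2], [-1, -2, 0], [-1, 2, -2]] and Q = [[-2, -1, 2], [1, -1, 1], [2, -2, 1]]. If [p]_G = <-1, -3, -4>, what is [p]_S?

<-25, 8, 13>

Apply P to get B-coordinates <12, 7, 3>, then Q to get S-coordinates.
The result is [p]_S = <-25, 8, 13>.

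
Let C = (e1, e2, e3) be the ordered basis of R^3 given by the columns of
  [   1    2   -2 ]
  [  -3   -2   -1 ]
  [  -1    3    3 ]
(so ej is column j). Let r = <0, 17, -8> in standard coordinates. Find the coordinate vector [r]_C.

<-4, -1, -3>

Write r = c_1 e1 + ... + c_3 e3 and solve for the c_i.
Gaussian elimination on [M | r] yields c = (-4, -1, -3).
Check: -4e1 - e2 - 3e3 = <0, 17, -8>.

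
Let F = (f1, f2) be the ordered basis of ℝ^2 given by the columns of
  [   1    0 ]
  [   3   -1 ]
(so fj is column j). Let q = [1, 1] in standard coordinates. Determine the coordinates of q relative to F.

We seek scalars with c_1 f1 + c_2 f2 = q; equivalently solve M c = q where the columns of M are f1, f2.
System: c_1 + 0c_2 = 1, 3c_1 - c_2 = 1; solving gives c_1 = 1, c_2 = 2.
Check: f1 + 2f2 = [1, 1].

[1, 2]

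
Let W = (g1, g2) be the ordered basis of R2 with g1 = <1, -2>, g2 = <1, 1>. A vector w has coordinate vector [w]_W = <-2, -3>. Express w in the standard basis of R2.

<-5, 1>

By definition w = -2g1 - 3g2.
Summing componentwise gives <-5, 1>.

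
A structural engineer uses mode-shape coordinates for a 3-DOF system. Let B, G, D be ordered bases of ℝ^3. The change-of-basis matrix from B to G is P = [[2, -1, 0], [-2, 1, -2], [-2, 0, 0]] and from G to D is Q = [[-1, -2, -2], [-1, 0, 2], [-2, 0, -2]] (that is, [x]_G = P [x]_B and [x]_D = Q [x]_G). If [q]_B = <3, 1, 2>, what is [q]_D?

First [q]_G = P [q]_B = <5, -9, -6>.
Then [q]_D = Q [q]_G = <25, -17, 2>.

<25, -17, 2>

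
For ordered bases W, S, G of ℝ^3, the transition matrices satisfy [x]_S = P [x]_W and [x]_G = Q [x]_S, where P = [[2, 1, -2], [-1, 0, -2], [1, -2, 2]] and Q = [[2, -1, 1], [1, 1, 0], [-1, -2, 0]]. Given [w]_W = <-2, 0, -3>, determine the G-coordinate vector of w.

Composing the changes, [w]_G = Q P [w]_W.
Q P = [[6, 0, 0], [1, 1, -4], [0, -1, 6]]; applying this to <-2, 0, -3> gives <-12, 10, -18>.

<-12, 10, -18>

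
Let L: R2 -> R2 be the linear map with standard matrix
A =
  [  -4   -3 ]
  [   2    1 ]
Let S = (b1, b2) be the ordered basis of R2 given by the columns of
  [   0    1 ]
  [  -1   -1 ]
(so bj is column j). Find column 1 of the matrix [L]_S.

[-2, 3]

Compute L(b1) = A b1 = [3, -1] in standard coordinates.
Then write this in S-coordinates: solve for y in y_1 b1 + y_2 b2 = [3, -1].
This gives y = [-2, 3], which is column 1 of [L]_S.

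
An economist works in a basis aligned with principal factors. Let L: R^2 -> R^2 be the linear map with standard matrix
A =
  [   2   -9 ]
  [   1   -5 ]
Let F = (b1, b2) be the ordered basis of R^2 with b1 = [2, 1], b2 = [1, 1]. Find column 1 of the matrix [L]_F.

[-2, -1]

Column 1 of [L]_F is the F-coordinate vector of L(b1).
In standard coordinates L(b1) = A b1 = [-5, -3].
Converting to F: [-5, -3] = -2b1 - b2, so the coordinate vector is [-2, -1].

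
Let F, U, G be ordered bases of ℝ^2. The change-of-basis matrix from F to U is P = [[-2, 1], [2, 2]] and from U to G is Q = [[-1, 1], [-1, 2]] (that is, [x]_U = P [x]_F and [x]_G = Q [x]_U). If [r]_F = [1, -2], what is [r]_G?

Apply P to get U-coordinates [-4, -2], then Q to get G-coordinates.
The result is [r]_G = [2, 0].

[2, 0]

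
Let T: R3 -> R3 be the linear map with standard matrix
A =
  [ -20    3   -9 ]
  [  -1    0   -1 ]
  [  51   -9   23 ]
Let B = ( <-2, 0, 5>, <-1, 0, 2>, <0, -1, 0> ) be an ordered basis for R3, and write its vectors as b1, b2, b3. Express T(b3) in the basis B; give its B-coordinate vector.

Column 3 of [T]_B is the B-coordinate vector of T(b3).
In standard coordinates T(b3) = A b3 = <-3, 0, 9>.
Converting to B: <-3, 0, 9> = 3b1 - 3b2 + 0·b3, so the coordinate vector is <3, -3, 0>.

<3, -3, 0>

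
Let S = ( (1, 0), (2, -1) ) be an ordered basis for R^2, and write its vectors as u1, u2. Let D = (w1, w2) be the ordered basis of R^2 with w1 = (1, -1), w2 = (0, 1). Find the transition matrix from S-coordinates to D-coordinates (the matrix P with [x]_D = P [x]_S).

Take x = uj: its S-coordinates are the j-th standard unit vector, so P e_j — column j of P — equals [uj]_D.
u1 = w1 + w2, giving column 1 = (1, 1); repeating for each j gives P = [[1, 2], [1, 1]].

[[1, 2], [1, 1]]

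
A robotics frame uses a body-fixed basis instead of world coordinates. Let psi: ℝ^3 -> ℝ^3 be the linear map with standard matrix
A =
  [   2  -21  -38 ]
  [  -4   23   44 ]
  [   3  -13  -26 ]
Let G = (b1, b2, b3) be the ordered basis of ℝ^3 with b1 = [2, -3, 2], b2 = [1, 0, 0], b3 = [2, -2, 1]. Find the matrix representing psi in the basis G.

[[-3, 2, 2], [-1, 0, 0], [-1, -1, 2]]

With P the matrix whose columns are b1, ..., b3, [psi]_G = P^(-1) A P.
Column by column: psi(b1) = A b1 = [-9, 11, -7]; its G-coordinates [-3, -1, -1] give column 1.
Continuing for each basis vector yields [psi]_G = [[-3, 2, 2], [-1, 0, 0], [-1, -1, 2]].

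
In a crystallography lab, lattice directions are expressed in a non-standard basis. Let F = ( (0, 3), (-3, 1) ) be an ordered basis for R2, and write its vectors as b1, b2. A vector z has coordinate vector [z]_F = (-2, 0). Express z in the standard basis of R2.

(0, -6)

z = M [z]_F, where M has columns b1, b2.
Carrying out the matrix-vector product, z = (0, -6).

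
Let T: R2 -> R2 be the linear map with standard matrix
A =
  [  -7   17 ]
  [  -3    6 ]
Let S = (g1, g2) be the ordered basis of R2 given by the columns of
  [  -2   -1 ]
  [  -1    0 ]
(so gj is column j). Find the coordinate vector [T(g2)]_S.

<-3, -1>

Compute T(g2) = A g2 = <7, 3> in standard coordinates.
Then write this in S-coordinates: solve for y in y_1 g1 + y_2 g2 = <7, 3>.
This gives y = <-3, -1>, which is column 2 of [T]_S.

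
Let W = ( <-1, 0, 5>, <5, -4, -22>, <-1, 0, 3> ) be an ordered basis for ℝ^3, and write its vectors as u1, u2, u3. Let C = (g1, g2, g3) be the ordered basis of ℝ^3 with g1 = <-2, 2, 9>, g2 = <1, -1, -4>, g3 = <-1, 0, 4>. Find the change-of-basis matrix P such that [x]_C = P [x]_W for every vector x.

[[1, -2, -1], [2, 0, -2], [1, -1, 1]]

Column j of P is [uj]_C, since P maps W-coordinates to C-coordinates.
Expressing u1 in C: u1 = g1 + 2g2 + g3, so column 1 of P is <1, 2, 1>.
Doing the same for each uj gives P = [[1, -2, -1], [2, 0, -2], [1, -1, 1]].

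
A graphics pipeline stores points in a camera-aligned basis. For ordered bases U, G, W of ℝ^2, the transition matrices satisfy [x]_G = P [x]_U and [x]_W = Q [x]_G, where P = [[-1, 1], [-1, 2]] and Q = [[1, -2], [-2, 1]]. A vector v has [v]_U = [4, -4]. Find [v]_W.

[16, 4]

Composing the changes, [v]_W = Q P [v]_U.
Q P = [[1, -3], [1, 0]]; applying this to [4, -4] gives [16, 4].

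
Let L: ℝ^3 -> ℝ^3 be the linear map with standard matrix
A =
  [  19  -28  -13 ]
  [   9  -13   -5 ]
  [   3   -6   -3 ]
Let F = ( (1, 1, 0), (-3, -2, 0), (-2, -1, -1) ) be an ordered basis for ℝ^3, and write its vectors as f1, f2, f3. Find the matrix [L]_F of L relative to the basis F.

With P the matrix whose columns are f1, ..., f3, [L]_F = P^(-1) A P.
Column by column: L(f1) = A f1 = (-9, -4, -3); its F-coordinates (3, 2, 3) give column 1.
Continuing for each basis vector yields [L]_F = [[3, 2, -3], [2, 3, 0], [3, -3, -3]].

[[3, 2, -3], [2, 3, 0], [3, -3, -3]]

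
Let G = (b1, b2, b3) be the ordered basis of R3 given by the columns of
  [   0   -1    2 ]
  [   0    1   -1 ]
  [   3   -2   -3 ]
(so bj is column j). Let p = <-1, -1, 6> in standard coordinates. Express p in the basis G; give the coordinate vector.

Write p = c_1 b1 + ... + c_3 b3 and solve for the c_i.
Row-reducing the augmented matrix [M | p] gives c = (-2, -3, -2).
Check: -2b1 - 3b2 - 2b3 = <-1, -1, 6>.

<-2, -3, -2>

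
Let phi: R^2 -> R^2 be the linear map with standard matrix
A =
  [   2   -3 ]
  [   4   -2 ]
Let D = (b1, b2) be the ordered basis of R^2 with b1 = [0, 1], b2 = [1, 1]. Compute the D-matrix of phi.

[[1, 3], [-3, -1]]

Let P have columns b1, b2. Then [phi]_D = P^(-1) A P.
Here det P = -1, so P^(-1) is integer; computing A P first and then P^(-1)(A P) gives [[1, 3], [-3, -1]].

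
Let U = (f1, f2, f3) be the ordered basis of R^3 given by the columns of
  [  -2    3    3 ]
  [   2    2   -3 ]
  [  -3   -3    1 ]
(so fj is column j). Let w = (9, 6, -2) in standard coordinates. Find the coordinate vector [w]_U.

Write w = c_1 f1 + ... + c_3 f3 and solve for the c_i.
Solving this 3x3 system gives c = (-3, 3, -2).
Check: -3f1 + 3f2 - 2f3 = (9, 6, -2).

(-3, 3, -2)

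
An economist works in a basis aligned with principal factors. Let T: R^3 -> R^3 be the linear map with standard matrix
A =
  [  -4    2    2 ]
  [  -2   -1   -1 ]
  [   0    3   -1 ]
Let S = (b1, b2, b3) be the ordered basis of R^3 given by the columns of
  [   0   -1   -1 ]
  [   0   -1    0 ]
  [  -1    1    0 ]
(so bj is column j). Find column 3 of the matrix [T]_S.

[-2, -2, -2]

Column 3 of [T]_S is the S-coordinate vector of T(b3).
In standard coordinates T(b3) = A b3 = [4, 2, 0].
Converting to S: [4, 2, 0] = -2b1 - 2b2 - 2b3, so the coordinate vector is [-2, -2, -2].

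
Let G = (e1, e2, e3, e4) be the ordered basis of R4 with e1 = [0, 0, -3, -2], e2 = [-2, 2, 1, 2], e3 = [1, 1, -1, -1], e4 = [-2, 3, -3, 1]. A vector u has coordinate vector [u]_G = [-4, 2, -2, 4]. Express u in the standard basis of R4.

The coordinates say u = -4e1 + 2e2 - 2e3 + 4e4; adding the scaled basis vectors gives [-14, 14, 4, 18].

[-14, 14, 4, 18]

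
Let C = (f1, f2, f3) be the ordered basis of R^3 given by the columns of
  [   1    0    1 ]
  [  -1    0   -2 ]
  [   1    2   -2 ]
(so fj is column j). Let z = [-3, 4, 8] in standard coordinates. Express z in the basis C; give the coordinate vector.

[z]_C is the unique c with M c = z, where M has columns f1, ..., f3.
Solving this 3x3 system gives c = (-2, 4, -1).
Check: -2f1 + 4f2 - f3 = [-3, 4, 8].

[-2, 4, -1]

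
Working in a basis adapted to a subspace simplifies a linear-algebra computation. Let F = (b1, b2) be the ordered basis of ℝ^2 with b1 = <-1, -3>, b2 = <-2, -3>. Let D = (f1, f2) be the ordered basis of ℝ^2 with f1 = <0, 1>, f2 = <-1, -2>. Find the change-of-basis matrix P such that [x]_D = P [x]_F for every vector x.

[[-1, 1], [1, 2]]

Take x = bj: its F-coordinates are the j-th standard unit vector, so P e_j — column j of P — equals [bj]_D.
b1 = -f1 + f2, giving column 1 = <-1, 1>; repeating for each j gives P = [[-1, 1], [1, 2]].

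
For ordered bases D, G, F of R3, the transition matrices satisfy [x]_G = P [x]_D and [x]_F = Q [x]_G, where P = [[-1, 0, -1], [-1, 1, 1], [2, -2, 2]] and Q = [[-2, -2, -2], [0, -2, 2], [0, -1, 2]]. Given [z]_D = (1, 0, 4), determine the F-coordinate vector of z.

Apply P to get G-coordinates (-5, 3, 10), then Q to get F-coordinates.
The result is [z]_F = (-16, 14, 17).

(-16, 14, 17)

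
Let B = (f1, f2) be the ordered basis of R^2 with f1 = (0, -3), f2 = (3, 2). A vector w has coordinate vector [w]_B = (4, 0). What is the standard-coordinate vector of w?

(0, -12)

By definition w = 4f1 + 0·f2.
Summing componentwise gives (0, -12).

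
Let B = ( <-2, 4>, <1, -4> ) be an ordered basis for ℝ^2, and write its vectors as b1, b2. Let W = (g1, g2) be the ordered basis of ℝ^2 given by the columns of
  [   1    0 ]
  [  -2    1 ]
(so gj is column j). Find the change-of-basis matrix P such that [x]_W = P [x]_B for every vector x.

Let M have columns bj and N have columns gj. Then for every x, N [x]_W = x = M [x]_B, so P = N^(-1) M.
Since det N = 1, N^(-1) has integer entries; multiplying gives P = [[-2, 1], [0, -2]].

[[-2, 1], [0, -2]]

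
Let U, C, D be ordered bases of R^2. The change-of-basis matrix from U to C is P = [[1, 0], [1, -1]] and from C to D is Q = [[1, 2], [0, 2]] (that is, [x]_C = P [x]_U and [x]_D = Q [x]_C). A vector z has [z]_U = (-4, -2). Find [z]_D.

Apply P to get C-coordinates (-4, -2), then Q to get D-coordinates.
The result is [z]_D = (-8, -4).

(-8, -4)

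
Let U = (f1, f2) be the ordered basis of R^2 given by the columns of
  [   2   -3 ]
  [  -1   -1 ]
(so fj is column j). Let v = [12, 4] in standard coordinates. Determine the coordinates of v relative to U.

[0, -4]

We seek scalars with c_1 f1 + c_2 f2 = v; equivalently solve M c = v where the columns of M are f1, f2.
System: 2c_1 - 3c_2 = 12, -c_1 - c_2 = 4; solving gives c_1 = 0, c_2 = -4.
Check: 0·f1 - 4f2 = [12, 4].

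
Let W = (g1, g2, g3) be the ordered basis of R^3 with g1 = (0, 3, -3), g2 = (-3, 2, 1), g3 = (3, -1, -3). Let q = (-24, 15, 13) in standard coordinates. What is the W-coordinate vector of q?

(1, 4, -4)

We seek scalars with c_1 g1 + ... + c_3 g3 = q; equivalently solve M c = q where the columns of M are g1, ..., g3.
Gaussian elimination on [M | q] yields c = (1, 4, -4).
Check: g1 + 4g2 - 4g3 = (-24, 15, 13).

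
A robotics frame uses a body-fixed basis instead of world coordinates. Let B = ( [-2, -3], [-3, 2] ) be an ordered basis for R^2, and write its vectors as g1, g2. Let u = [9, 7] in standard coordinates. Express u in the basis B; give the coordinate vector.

[-3, -1]

Write u = c_1 g1 + c_2 g2 and solve for the c_i.
System: -2c_1 - 3c_2 = 9, -3c_1 + 2c_2 = 7; solving gives c_1 = -3, c_2 = -1.
Check: -3g1 - g2 = [9, 7].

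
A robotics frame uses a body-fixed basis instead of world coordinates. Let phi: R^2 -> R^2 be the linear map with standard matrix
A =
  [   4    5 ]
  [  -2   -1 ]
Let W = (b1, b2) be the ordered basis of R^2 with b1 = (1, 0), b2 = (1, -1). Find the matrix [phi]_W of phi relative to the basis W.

The j-th column of [phi]_W is [phi(bj)]_W.
phi(b1) = A b1 = (4, -2) = 2b1 + 2b2, so column 1 is (2, 2).
Repeating for b2 and assembling the columns gives [[2, -2], [2, 1]].

[[2, -2], [2, 1]]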